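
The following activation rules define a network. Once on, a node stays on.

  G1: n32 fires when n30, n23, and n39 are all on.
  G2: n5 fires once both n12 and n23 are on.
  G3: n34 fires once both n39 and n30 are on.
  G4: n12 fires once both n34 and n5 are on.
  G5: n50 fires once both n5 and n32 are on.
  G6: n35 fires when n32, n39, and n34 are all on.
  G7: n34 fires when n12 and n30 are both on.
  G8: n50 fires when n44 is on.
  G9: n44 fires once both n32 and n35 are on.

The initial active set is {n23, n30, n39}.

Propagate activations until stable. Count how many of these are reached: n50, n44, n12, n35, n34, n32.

5

G1: n30, n23, and n39 on → n32 on.
G3: n39 and n30 on → n34 on.
n32, n39, and n34 are on, so n35 fires (G6).
G9: n32 and n35 on → n44 on.
n44 is on, so n50 fires (G8).
n50: reached.
n44: reached.
n12 would need n34 and n5 (G4), but n5 never turns on.
n35: reached.
n34: reached.
n32: reached.
Reached: n50, n44, n35, n34, and n32 — 5 of the 6.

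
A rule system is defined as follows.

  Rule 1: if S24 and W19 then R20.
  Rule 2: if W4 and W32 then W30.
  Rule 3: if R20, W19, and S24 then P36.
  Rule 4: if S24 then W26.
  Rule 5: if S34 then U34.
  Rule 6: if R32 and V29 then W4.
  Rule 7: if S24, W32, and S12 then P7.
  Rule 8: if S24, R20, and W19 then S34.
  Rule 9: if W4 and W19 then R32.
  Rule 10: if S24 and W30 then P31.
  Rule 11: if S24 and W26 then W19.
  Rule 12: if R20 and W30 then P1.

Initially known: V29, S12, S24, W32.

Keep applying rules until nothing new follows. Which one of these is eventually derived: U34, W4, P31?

U34

From S24, Rule 4 gives W26.
From S24 and W26, Rule 11 gives W19.
S24 and W19 hold, so R20 follows (Rule 1).
S24, R20, and W19 hold, so S34 follows (Rule 8).
From S34, Rule 5 gives U34.
P31 would need S24 and W30 (Rule 10), but W30 is never established. W4 would need R32 and V29 (Rule 6), but R32 is never established.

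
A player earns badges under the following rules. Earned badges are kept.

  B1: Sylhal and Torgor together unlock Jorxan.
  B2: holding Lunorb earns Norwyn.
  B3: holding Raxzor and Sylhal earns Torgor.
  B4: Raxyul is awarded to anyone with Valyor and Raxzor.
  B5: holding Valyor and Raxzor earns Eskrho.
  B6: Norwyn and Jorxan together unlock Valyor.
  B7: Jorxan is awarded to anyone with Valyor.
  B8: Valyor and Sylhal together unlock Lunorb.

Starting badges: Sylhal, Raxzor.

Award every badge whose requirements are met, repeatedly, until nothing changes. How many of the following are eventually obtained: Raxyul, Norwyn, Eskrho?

Raxyul would need Valyor and Raxzor (B4), but Valyor is never earned.
Norwyn would need Lunorb (B2), but Lunorb is never earned.
Eskrho would need Valyor and Raxzor (B5), but Valyor is never earned.
None of the 3 are reached.

0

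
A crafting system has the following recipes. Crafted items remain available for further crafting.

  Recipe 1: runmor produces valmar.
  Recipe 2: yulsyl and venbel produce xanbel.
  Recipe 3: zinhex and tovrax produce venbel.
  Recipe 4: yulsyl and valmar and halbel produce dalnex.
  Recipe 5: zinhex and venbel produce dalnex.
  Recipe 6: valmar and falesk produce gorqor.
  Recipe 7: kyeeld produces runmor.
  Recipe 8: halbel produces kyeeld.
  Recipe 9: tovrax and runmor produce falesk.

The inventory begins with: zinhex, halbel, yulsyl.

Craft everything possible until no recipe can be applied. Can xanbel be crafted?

No

xanbel would need yulsyl and venbel (Recipe 2), but venbel is never obtained.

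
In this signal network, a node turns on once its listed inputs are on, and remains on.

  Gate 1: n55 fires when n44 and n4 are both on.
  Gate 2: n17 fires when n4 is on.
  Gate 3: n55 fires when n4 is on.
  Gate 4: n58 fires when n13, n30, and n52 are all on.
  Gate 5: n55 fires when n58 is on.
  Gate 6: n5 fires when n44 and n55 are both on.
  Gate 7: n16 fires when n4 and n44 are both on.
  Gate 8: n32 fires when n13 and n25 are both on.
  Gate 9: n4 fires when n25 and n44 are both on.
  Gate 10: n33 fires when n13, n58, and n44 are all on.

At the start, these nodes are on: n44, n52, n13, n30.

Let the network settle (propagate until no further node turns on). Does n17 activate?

n17 would need n4 (Gate 2), but n4 never turns on.

No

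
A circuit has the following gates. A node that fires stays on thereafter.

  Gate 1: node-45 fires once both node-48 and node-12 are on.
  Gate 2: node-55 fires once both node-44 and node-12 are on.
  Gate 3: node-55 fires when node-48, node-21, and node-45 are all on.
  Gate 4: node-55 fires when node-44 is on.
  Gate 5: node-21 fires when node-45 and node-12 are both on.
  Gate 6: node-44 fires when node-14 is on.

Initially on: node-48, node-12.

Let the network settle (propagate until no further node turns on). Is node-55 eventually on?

node-48 and node-12 are on, so node-45 fires (Gate 1).
Gate 5: node-45 and node-12 on → node-21 on.
Gate 3: node-48, node-21, and node-45 on → node-55 on.

Yes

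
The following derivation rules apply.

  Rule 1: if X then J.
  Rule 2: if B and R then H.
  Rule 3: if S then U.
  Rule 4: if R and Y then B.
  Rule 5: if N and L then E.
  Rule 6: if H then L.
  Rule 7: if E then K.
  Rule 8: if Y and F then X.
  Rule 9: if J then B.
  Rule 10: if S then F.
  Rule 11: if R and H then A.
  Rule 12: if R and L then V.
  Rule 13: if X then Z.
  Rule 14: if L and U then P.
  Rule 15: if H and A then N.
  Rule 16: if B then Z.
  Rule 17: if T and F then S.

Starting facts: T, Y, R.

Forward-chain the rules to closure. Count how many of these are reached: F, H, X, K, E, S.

From R and Y, Rule 4 gives B.
From B and R, Rule 2 gives H.
R and H hold, so A follows (Rule 11).
H holds, so L follows (Rule 6).
H and A hold, so N follows (Rule 15).
N and L hold, so E follows (Rule 5).
E holds, so K follows (Rule 7).
F would need S (Rule 10), but S is never established.
H: reached.
X would need Y and F (Rule 8), but F is never established.
K: reached.
E: reached.
S would need T and F (Rule 17), but F is never established.
Reached: H, K, and E — 3 of the 6.

3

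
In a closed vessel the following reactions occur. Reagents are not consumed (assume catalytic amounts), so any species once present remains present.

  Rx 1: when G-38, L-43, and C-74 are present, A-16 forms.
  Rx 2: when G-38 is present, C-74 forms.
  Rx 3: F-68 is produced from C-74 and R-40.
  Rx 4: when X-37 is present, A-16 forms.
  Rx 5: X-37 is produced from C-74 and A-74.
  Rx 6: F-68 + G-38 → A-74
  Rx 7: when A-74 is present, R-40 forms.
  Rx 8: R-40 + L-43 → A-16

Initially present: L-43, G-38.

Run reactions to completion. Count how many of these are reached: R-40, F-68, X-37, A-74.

R-40 would need A-74 (Rx 7), but A-74 never forms.
F-68 would need C-74 and R-40 (Rx 3), but R-40 never forms.
X-37 would need C-74 and A-74 (Rx 5), but A-74 never forms.
A-74 would need F-68 and G-38 (Rx 6), but F-68 never forms.
None of the 4 are reached.

0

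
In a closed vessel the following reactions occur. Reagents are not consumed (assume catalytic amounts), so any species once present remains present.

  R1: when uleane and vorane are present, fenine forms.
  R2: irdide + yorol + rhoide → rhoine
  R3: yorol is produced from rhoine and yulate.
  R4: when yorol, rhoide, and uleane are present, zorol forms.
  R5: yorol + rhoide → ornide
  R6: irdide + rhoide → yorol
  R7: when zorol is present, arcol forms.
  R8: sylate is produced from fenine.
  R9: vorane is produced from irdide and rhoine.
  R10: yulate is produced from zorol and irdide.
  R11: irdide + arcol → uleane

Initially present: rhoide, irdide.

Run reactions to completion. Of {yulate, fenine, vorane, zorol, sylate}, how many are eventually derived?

1

irdide and rhoide present → yorol forms (R6).
irdide, yorol, and rhoide present → rhoine forms (R2).
irdide and rhoine present → vorane forms (R9).
yulate would need zorol and irdide (R10), but zorol never forms.
fenine would need uleane and vorane (R1), but uleane never forms.
vorane: reached.
zorol would need yorol, rhoide, and uleane (R4), but uleane never forms.
sylate would need fenine (R8), but fenine never forms.
Reached: vorane — 1 of the 5.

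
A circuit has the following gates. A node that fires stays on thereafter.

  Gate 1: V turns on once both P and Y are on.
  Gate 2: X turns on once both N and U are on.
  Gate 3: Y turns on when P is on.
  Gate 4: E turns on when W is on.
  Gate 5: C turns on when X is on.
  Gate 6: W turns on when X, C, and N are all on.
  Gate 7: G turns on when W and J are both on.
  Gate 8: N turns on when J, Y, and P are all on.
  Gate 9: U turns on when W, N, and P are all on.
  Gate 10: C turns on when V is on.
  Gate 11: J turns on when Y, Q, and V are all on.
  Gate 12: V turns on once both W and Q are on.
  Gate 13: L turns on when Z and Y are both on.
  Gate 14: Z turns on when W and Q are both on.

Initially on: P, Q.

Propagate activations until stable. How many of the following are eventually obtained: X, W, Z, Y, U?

1

P is on, so Y turns on (Gate 3).
X would need N and U (Gate 2), but U never turns on.
W would need X, C, and N (Gate 6), but X never turns on.
Z would need W and Q (Gate 14), but W never turns on.
Y: reached.
U would need W, N, and P (Gate 9), but W never turns on.
Reached: Y — 1 of the 5.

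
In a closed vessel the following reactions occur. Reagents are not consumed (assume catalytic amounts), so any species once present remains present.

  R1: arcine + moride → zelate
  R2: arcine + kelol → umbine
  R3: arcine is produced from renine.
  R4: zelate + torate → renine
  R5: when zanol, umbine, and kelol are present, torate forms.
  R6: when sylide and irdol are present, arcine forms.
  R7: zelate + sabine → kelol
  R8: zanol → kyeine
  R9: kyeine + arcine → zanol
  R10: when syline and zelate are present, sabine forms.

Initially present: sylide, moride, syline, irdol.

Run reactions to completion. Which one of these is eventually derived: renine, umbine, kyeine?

umbine

sylide and irdol present → arcine forms (R6).
arcine and moride present → zelate forms (R1).
syline and zelate present → sabine forms (R10).
zelate and sabine present → kelol forms (R7).
arcine and kelol present → umbine forms (R2).
renine would need zelate and torate (R4), but torate never forms. kyeine would need zanol (R8), but zanol never forms.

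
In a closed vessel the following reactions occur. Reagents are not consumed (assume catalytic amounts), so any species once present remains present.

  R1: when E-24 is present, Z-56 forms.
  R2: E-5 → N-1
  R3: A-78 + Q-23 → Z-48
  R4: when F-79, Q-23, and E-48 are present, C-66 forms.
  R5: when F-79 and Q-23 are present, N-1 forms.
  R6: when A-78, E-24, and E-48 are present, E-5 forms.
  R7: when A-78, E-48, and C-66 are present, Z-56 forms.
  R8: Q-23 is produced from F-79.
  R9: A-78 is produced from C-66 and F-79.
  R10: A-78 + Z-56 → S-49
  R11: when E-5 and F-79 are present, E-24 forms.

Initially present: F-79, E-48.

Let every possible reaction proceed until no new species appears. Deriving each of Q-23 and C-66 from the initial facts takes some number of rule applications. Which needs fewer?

Q-23

Q-23: F-79 present → Q-23 forms (R8). [1 rule application]
C-66: F-79 present → Q-23 forms (R8). F-79, Q-23, and E-48 present → C-66 forms (R4). [2 rule applications]
Q-23 needs fewer.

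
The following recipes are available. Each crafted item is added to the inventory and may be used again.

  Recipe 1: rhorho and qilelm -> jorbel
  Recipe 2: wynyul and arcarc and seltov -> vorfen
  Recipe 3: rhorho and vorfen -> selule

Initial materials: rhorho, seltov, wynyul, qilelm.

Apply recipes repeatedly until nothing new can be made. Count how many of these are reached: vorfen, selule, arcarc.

0

vorfen would need wynyul, arcarc, and seltov (Recipe 2), but arcarc is never obtained.
selule would need rhorho and vorfen (Recipe 3), but vorfen is never obtained.
No rule produces arcarc, and it is not given.
None of the 3 are reached.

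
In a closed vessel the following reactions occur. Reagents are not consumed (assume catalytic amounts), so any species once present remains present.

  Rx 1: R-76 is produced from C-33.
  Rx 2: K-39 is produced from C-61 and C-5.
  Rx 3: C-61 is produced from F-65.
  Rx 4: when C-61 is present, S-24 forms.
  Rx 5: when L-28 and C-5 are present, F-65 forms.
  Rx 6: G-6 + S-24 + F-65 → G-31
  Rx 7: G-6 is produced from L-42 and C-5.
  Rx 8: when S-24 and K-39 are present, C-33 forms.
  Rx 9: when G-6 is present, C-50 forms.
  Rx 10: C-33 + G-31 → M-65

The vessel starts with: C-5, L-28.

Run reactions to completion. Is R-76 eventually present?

Yes

L-28 and C-5 present → F-65 forms (Rx 5).
F-65 present → C-61 forms (Rx 3).
C-61 present → S-24 forms (Rx 4).
C-61 and C-5 present → K-39 forms (Rx 2).
S-24 and K-39 present → C-33 forms (Rx 8).
C-33 present → R-76 forms (Rx 1).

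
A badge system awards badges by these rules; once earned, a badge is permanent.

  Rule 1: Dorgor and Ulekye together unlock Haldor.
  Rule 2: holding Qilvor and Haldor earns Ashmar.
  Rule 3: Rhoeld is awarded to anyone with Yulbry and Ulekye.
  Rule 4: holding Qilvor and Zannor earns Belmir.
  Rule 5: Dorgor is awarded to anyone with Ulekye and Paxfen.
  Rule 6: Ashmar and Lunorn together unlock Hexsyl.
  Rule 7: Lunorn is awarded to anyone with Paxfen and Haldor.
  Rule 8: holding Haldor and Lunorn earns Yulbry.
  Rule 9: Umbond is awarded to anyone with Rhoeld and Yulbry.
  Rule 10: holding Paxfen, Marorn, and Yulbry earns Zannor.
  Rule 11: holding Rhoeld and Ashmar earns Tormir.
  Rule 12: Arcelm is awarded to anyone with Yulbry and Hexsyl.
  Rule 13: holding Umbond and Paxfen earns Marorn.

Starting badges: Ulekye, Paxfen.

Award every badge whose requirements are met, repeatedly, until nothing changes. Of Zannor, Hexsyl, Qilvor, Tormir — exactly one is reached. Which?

Zannor

With Ulekye and Paxfen, Dorgor is earned (Rule 5).
With Dorgor and Ulekye, Haldor is earned (Rule 1).
With Paxfen and Haldor, Lunorn is earned (Rule 7).
With Haldor and Lunorn, Yulbry is earned (Rule 8).
With Yulbry and Ulekye, Rhoeld is earned (Rule 3).
With Rhoeld and Yulbry, Umbond is earned (Rule 9).
With Umbond and Paxfen, Marorn is earned (Rule 13).
With Paxfen, Marorn, and Yulbry, Zannor is earned (Rule 10).
No rule produces Qilvor, and it is not given. Hexsyl would need Ashmar and Lunorn (Rule 6), but Ashmar is never earned. Tormir would need Rhoeld and Ashmar (Rule 11), but Ashmar is never earned.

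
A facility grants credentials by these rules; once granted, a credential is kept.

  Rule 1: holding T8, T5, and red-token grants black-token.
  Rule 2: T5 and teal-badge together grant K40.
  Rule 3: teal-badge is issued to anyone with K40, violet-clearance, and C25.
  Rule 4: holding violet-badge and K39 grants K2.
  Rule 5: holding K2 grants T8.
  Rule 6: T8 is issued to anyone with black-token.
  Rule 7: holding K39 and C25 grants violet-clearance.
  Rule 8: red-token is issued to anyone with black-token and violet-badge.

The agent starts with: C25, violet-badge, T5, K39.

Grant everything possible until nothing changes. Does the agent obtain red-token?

red-token would need black-token and violet-badge (Rule 8), but black-token is never granted.

No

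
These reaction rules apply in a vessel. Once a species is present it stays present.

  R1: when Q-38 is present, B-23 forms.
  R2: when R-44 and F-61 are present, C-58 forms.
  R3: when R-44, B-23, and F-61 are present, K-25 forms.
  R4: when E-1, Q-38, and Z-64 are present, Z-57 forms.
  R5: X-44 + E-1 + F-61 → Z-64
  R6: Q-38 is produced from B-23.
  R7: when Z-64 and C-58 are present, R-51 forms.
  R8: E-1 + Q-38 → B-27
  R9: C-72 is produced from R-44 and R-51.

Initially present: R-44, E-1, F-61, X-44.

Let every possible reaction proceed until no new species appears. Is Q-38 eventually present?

Q-38 would need B-23 (R6), but B-23 never forms.

No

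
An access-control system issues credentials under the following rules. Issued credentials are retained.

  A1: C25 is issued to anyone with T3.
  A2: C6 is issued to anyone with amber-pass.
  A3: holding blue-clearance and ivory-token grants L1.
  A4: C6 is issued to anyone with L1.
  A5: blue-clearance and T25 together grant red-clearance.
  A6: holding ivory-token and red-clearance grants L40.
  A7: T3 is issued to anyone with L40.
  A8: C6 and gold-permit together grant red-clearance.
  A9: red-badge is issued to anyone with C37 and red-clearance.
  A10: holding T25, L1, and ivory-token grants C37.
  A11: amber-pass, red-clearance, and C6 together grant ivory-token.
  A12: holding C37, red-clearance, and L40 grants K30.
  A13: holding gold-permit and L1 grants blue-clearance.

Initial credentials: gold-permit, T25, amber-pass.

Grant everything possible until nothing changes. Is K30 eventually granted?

No

K30 would need C37, red-clearance, and L40 (A12), but C37 is never granted.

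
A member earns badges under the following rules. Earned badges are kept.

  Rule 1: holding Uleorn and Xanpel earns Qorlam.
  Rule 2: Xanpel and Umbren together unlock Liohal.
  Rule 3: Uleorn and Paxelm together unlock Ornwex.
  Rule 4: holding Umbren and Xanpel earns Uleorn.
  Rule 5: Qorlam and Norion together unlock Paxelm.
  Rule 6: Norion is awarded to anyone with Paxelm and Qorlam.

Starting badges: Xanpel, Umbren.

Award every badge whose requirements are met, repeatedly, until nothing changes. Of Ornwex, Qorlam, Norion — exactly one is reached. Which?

With Umbren and Xanpel, Uleorn is earned (Rule 4).
With Uleorn and Xanpel, Qorlam is earned (Rule 1).
Norion would need Paxelm and Qorlam (Rule 6), but Paxelm is never earned. Ornwex would need Uleorn and Paxelm (Rule 3), but Paxelm is never earned.

Qorlam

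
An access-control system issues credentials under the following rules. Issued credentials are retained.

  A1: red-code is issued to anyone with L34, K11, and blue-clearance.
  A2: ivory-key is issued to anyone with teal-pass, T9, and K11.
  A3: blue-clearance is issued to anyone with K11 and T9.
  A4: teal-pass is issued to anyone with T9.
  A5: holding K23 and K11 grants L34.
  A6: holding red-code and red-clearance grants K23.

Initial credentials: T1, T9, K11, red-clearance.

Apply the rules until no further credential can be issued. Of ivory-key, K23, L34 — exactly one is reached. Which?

Holding T9 grants teal-pass (A4).
Holding teal-pass, T9, and K11 grants ivory-key (A2).
L34 would need K23 and K11 (A5), but K23 is never granted. K23 would need red-code and red-clearance (A6), but red-code is never granted.

ivory-key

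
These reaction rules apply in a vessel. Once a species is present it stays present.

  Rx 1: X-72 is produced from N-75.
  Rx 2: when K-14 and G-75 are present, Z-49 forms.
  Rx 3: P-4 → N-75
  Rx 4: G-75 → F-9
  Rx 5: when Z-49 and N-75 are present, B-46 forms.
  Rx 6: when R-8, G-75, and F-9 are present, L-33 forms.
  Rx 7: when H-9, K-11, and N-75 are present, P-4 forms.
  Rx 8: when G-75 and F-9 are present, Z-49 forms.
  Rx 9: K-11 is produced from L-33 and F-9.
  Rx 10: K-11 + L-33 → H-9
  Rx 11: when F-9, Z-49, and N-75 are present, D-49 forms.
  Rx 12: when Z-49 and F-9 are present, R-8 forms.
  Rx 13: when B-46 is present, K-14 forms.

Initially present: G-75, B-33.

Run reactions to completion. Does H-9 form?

G-75 present → F-9 forms (Rx 4).
G-75 and F-9 present → Z-49 forms (Rx 8).
Z-49 and F-9 present → R-8 forms (Rx 12).
R-8, G-75, and F-9 present → L-33 forms (Rx 6).
L-33 and F-9 present → K-11 forms (Rx 9).
K-11 and L-33 present → H-9 forms (Rx 10).

Yes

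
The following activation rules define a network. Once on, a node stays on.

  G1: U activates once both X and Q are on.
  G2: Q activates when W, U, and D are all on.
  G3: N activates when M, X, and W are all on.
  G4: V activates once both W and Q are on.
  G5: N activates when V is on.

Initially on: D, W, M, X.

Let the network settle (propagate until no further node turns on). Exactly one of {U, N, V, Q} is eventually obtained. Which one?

M, X, and W are on, so N activates (G3).
V would need W and Q (G4), but Q never turns on. Q would need W, U, and D (G2), but U never turns on. U would need X and Q (G1), but Q never turns on.

N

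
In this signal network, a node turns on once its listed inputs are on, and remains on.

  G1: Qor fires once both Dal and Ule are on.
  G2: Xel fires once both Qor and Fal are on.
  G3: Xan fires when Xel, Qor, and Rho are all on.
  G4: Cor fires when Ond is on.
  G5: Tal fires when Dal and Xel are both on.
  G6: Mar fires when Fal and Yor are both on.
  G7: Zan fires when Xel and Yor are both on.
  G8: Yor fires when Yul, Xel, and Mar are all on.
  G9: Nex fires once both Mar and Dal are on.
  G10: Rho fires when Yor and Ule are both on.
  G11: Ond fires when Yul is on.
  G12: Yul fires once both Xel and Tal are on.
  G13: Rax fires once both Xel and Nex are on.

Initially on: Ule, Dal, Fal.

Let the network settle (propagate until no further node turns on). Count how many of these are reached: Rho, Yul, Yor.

Dal and Ule are on, so Qor fires (G1).
G2: Qor and Fal on → Xel on.
Dal and Xel are on, so Tal fires (G5).
G12: Xel and Tal on → Yul on.
Rho would need Yor and Ule (G10), but Yor never turns on.
Yul: reached.
Yor would need Yul, Xel, and Mar (G8), but Mar never turns on.
Reached: Yul — 1 of the 3.

1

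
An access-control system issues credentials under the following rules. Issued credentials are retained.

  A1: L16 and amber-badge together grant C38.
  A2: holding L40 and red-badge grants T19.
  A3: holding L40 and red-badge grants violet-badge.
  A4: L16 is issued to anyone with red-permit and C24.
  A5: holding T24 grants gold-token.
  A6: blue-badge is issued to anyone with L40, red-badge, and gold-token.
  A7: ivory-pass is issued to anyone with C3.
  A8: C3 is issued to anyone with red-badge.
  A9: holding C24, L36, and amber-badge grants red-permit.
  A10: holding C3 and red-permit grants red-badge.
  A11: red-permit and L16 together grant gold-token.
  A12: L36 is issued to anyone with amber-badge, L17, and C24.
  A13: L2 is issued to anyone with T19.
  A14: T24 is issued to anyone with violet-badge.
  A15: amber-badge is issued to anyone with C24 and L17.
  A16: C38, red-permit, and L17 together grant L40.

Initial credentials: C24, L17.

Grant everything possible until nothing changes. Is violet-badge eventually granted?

No

violet-badge would need L40 and red-badge (A3), but red-badge is never granted.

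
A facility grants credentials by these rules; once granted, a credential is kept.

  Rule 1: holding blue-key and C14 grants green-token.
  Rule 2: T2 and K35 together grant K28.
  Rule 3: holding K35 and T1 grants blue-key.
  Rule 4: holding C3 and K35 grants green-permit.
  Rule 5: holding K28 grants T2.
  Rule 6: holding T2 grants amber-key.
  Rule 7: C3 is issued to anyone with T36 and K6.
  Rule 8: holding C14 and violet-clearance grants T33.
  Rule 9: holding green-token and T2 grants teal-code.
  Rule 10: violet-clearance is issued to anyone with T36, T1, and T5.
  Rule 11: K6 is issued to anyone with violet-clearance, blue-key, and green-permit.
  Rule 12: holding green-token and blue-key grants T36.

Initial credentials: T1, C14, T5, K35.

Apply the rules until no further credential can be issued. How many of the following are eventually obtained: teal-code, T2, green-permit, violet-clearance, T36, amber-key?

2

Holding K35 and T1 grants blue-key (Rule 3).
Holding blue-key and C14 grants green-token (Rule 1).
Holding green-token and blue-key grants T36 (Rule 12).
Holding T36, T1, and T5 grants violet-clearance (Rule 10).
teal-code would need green-token and T2 (Rule 9), but T2 is never granted.
T2 would need K28 (Rule 5), but K28 is never granted.
green-permit would need C3 and K35 (Rule 4), but C3 is never granted.
violet-clearance: reached.
T36: reached.
amber-key would need T2 (Rule 6), but T2 is never granted.
Reached: violet-clearance and T36 — 2 of the 6.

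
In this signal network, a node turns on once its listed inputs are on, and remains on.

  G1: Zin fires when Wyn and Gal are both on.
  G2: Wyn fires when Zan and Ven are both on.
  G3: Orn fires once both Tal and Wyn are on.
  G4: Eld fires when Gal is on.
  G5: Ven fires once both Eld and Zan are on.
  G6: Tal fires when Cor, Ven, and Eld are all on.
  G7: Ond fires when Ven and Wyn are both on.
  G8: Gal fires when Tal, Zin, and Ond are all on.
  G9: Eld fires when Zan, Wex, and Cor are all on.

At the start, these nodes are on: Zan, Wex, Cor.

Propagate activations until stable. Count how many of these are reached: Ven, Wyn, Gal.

2

Zan, Wex, and Cor are on, so Eld fires (G9).
G5: Eld and Zan on → Ven on.
Zan and Ven are on, so Wyn fires (G2).
Ven: reached.
Wyn: reached.
Gal would need Tal, Zin, and Ond (G8), but Zin never turns on.
Reached: Ven and Wyn — 2 of the 3.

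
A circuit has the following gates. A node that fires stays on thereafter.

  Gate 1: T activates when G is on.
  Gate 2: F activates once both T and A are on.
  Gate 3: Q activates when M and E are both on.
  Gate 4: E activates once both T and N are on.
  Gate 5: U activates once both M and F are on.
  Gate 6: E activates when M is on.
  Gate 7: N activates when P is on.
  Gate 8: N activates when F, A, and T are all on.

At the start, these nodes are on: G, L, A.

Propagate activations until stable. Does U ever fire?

U would need M and F (Gate 5), but M never turns on.

No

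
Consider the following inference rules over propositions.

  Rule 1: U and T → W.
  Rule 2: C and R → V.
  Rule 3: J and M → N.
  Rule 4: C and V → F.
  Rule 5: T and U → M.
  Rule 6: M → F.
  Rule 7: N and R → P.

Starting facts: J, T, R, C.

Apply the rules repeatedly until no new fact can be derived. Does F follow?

C and R hold, so V follows (Rule 2).
C and V hold, so F follows (Rule 4).

Yes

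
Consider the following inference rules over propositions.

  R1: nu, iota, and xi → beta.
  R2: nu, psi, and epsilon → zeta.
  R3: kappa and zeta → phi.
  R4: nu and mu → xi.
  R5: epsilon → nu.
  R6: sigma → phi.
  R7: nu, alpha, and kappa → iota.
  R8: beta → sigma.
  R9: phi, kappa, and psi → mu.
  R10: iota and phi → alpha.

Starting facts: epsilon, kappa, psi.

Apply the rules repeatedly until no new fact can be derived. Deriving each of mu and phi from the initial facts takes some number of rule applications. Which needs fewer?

phi: From epsilon, R5 gives nu. From nu, psi, and epsilon, R2 gives zeta. kappa and zeta hold, so phi follows (R3). [3 rule applications]
mu: From epsilon, R5 gives nu. nu, psi, and epsilon hold, so zeta follows (R2). kappa and zeta hold, so phi follows (R3). phi, kappa, and psi hold, so mu follows (R9). [4 rule applications]
phi needs fewer.

phi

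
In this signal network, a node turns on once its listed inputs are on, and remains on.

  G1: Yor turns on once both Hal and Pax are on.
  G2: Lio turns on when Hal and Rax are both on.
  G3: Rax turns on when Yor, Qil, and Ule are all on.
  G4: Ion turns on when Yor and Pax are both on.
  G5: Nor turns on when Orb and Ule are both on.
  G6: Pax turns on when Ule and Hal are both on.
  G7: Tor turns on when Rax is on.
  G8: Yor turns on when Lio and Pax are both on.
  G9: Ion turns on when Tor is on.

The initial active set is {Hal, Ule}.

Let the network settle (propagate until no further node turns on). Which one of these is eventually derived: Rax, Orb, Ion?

Ion

Ule and Hal are on, so Pax turns on (G6).
Hal and Pax are on, so Yor turns on (G1).
Yor and Pax are on, so Ion turns on (G4).
Rax would need Yor, Qil, and Ule (G3), but Qil never turns on. No rule produces Orb, and it is not given.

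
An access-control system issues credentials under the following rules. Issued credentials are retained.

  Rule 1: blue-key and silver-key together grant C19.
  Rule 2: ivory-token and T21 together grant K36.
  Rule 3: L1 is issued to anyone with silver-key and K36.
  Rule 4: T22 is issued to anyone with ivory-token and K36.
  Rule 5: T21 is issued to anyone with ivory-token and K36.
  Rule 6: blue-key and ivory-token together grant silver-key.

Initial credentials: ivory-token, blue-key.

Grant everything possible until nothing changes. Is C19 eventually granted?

Yes

Holding blue-key and ivory-token grants silver-key (Rule 6).
Holding blue-key and silver-key grants C19 (Rule 1).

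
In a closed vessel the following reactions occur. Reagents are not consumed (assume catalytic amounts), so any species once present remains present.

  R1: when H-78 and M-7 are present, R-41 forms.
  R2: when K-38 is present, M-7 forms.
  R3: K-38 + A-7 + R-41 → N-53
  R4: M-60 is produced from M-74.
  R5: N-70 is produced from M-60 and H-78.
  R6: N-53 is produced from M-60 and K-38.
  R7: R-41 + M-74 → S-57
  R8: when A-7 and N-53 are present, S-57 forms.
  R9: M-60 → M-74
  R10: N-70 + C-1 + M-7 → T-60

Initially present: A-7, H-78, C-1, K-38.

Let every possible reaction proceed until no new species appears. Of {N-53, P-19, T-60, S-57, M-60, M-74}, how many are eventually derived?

2

K-38 present → M-7 forms (R2).
H-78 and M-7 present → R-41 forms (R1).
K-38, A-7, and R-41 present → N-53 forms (R3).
A-7 and N-53 present → S-57 forms (R8).
N-53: reached.
No rule produces P-19, and it is not given.
T-60 would need N-70, C-1, and M-7 (R10), but N-70 never forms.
S-57: reached.
M-60 would need M-74 (R4), but M-74 never forms.
M-74 would need M-60 (R9), but M-60 never forms.
Reached: N-53 and S-57 — 2 of the 6.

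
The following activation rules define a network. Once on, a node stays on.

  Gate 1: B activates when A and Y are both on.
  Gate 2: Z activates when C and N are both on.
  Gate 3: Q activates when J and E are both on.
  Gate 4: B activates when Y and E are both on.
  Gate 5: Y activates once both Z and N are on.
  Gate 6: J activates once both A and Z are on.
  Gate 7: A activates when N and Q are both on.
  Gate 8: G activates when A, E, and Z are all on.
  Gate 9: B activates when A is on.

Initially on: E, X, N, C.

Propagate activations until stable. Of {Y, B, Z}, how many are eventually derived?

C and N are on, so Z activates (Gate 2).
Z and N are on, so Y activates (Gate 5).
Y and E are on, so B activates (Gate 4).
Y: reached.
B: reached.
Z: reached.
All 3 are reached.

3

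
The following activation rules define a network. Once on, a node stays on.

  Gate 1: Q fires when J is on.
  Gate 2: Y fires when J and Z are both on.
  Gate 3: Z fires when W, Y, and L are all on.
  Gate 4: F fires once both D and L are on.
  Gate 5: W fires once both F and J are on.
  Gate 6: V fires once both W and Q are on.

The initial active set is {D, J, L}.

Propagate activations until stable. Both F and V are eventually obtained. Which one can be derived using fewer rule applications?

F: D and L are on, so F fires (Gate 4). [1 rule application]
V: D and L are on, so F fires (Gate 4). J is on, so Q fires (Gate 1). Gate 5: F and J on → W on. Gate 6: W and Q on → V on. [4 rule applications]
F needs fewer.

F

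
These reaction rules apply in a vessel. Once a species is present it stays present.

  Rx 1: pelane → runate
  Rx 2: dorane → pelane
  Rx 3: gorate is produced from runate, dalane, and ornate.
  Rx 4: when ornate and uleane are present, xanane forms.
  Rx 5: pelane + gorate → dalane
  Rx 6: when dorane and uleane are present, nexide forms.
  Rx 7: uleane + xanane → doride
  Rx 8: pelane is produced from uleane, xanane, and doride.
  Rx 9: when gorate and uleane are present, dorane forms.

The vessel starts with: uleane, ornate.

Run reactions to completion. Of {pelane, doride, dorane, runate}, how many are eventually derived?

ornate and uleane present → xanane forms (Rx 4).
uleane and xanane present → doride forms (Rx 7).
uleane, xanane, and doride present → pelane forms (Rx 8).
pelane present → runate forms (Rx 1).
pelane: reached.
doride: reached.
dorane would need gorate and uleane (Rx 9), but gorate never forms.
runate: reached.
Reached: pelane, doride, and runate — 3 of the 4.

3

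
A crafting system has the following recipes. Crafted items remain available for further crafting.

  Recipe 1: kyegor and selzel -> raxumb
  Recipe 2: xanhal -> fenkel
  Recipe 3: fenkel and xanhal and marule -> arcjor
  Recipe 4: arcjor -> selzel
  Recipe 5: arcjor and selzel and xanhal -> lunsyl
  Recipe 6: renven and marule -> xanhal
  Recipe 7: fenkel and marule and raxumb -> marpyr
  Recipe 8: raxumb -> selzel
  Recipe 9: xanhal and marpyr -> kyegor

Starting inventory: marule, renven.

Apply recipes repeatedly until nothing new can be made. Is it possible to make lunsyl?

Yes

renven and marule -> xanhal (Recipe 6).
xanhal -> fenkel (Recipe 2).
fenkel and xanhal and marule -> arcjor (Recipe 3).
Using Recipe 4, arcjor makes selzel.
Using Recipe 5, arcjor, selzel, and xanhal make lunsyl.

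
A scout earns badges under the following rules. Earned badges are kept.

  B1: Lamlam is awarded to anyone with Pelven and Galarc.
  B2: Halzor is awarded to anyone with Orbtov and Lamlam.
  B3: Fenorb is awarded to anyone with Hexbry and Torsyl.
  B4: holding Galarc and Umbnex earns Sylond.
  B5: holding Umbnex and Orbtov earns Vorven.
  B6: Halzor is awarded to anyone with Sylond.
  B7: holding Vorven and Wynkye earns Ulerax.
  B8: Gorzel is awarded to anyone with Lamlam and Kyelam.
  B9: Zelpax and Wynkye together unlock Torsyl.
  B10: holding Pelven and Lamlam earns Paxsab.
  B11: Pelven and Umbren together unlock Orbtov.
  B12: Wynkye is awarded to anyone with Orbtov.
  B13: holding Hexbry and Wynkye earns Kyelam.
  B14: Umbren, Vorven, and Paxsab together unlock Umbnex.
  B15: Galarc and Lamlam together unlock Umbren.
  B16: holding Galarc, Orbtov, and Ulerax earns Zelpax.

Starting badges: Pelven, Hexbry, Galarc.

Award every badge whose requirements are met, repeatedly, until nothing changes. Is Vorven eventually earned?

Vorven would need Umbnex and Orbtov (B5), but Umbnex is never earned.

No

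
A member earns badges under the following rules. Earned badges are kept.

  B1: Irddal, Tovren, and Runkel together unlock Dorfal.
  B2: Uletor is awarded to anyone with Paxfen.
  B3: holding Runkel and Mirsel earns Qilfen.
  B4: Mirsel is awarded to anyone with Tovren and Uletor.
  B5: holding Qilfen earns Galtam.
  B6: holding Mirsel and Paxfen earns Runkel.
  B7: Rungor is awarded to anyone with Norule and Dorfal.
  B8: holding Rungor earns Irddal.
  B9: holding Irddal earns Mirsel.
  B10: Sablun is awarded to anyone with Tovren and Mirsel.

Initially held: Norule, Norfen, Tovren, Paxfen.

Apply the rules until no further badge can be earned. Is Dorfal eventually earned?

No

Dorfal would need Irddal, Tovren, and Runkel (B1), but Irddal is never earned.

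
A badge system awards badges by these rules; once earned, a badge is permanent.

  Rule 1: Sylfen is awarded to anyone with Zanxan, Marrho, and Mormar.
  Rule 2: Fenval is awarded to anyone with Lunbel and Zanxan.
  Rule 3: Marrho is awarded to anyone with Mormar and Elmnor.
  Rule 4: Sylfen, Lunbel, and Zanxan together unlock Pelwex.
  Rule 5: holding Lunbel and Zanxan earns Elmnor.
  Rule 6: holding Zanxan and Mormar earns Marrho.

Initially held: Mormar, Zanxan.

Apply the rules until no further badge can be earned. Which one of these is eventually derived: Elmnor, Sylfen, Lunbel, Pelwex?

With Zanxan and Mormar, Marrho is earned (Rule 6).
With Zanxan, Marrho, and Mormar, Sylfen is earned (Rule 1).
No rule produces Lunbel, and it is not given. Elmnor would need Lunbel and Zanxan (Rule 5), but Lunbel is never earned. Pelwex would need Sylfen, Lunbel, and Zanxan (Rule 4), but Lunbel is never earned.

Sylfen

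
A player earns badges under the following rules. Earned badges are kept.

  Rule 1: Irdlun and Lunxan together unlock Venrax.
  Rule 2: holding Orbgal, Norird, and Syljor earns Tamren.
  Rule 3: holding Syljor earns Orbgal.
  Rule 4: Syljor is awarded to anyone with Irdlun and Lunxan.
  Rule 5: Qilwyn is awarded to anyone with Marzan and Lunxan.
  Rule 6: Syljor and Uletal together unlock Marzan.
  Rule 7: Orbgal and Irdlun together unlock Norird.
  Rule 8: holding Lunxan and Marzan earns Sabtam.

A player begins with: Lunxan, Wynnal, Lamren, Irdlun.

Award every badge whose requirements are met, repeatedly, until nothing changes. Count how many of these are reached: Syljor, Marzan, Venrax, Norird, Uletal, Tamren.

4

With Irdlun and Lunxan, Venrax is earned (Rule 1).
With Irdlun and Lunxan, Syljor is earned (Rule 4).
With Syljor, Orbgal is earned (Rule 3).
With Orbgal and Irdlun, Norird is earned (Rule 7).
With Orbgal, Norird, and Syljor, Tamren is earned (Rule 2).
Syljor: reached.
Marzan would need Syljor and Uletal (Rule 6), but Uletal is never earned.
Venrax: reached.
Norird: reached.
No rule produces Uletal, and it is not given.
Tamren: reached.
Reached: Syljor, Venrax, Norird, and Tamren — 4 of the 6.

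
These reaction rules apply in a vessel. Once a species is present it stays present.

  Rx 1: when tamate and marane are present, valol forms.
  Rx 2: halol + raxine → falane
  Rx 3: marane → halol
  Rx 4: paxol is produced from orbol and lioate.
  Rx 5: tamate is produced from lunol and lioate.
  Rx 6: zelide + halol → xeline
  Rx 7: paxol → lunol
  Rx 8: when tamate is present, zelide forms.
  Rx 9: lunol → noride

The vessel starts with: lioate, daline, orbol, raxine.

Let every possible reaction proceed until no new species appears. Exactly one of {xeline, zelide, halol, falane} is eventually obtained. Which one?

zelide

orbol and lioate present → paxol forms (Rx 4).
paxol present → lunol forms (Rx 7).
lunol and lioate present → tamate forms (Rx 5).
tamate present → zelide forms (Rx 8).
halol would need marane (Rx 3), but marane never forms. xeline would need zelide and halol (Rx 6), but halol never forms. falane would need halol and raxine (Rx 2), but halol never forms.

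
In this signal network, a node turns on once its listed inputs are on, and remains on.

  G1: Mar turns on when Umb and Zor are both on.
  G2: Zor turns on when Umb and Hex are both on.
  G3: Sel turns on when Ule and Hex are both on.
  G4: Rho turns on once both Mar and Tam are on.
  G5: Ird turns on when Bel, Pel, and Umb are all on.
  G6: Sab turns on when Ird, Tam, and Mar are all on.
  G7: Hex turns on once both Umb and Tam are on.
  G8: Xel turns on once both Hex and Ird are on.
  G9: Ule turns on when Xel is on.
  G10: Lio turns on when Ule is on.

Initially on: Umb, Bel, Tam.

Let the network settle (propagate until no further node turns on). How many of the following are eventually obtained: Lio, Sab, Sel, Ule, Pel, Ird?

0

Lio would need Ule (G10), but Ule never turns on.
Sab would need Ird, Tam, and Mar (G6), but Ird never turns on.
Sel would need Ule and Hex (G3), but Ule never turns on.
Ule would need Xel (G9), but Xel never turns on.
No rule produces Pel, and it is not given.
Ird would need Bel, Pel, and Umb (G5), but Pel never turns on.
None of the 6 are reached.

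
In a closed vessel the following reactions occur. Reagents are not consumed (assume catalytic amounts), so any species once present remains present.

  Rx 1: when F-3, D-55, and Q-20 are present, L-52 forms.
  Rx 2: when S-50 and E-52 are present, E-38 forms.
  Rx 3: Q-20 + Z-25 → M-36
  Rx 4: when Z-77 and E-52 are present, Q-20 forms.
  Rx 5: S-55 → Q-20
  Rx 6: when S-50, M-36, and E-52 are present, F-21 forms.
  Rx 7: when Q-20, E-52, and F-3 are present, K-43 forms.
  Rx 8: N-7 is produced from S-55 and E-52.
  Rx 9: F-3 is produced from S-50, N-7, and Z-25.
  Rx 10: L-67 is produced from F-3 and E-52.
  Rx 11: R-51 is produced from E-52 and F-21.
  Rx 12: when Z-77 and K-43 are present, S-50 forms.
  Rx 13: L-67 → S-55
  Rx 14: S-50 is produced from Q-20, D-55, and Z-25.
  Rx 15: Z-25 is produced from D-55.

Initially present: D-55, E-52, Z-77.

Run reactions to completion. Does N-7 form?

No

N-7 would need S-55 and E-52 (Rx 8), but S-55 never forms.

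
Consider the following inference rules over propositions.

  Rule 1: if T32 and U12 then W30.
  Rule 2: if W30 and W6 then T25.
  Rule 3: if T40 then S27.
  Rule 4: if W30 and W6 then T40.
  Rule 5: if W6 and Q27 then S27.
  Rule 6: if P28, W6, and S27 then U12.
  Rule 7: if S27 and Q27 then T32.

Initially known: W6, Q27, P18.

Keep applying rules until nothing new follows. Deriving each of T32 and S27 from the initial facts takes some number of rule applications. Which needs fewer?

S27

S27: W6 and Q27 hold, so S27 follows (Rule 5). [1 rule application]
T32: From W6 and Q27, Rule 5 gives S27. From S27 and Q27, Rule 7 gives T32. [2 rule applications]
S27 needs fewer.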